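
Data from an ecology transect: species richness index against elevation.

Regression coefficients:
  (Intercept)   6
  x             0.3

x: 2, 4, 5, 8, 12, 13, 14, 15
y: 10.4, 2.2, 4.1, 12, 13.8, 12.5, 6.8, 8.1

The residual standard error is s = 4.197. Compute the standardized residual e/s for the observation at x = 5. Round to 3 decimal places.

ŷ = 6 + 0.3·5 = 7.5
e = 4.1 − 7.5 = -3.4
e/s = -3.4 / 4.197 = -0.810

-0.810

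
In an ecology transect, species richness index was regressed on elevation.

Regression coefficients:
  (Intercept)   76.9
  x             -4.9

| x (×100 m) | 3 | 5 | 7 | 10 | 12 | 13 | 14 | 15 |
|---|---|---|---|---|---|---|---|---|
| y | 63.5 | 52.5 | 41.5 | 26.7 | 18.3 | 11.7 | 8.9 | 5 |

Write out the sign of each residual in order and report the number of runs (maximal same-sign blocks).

5 runs

x=3: ŷ = 76.9 − 4.9·3 = 62.2; e = 63.5 − 62.2 = 1.3
x=5: ŷ = 76.9 − 4.9·5 = 52.4; e = 52.5 − 52.4 = 0.1
x=7: ŷ = 76.9 − 4.9·7 = 42.6; e = 41.5 − 42.6 = -1.1
x=10: ŷ = 76.9 − 4.9·10 = 27.9; e = 26.7 − 27.9 = -1.2
x=12: ŷ = 76.9 − 4.9·12 = 18.1; e = 18.3 − 18.1 = 0.2
x=13: ŷ = 76.9 − 4.9·13 = 13.2; e = 11.7 − 13.2 = -1.5
x=14: ŷ = 76.9 − 4.9·14 = 8.3; e = 8.9 − 8.3 = 0.6
x=15: ŷ = 76.9 − 4.9·15 = 3.4; e = 5 − 3.4 = 1.6
Signs: + + − − + − + +
Runs: +×2, −×2, +×1, −×1, +×2 → 5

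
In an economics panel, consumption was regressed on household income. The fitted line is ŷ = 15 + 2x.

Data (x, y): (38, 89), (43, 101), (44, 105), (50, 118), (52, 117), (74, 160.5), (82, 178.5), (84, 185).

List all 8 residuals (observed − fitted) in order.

x=38: ŷ = 15 + 2·38 = 91; e = 89 − 91 = -2
x=43: ŷ = 15 + 2·43 = 101; e = 101 − 101 = 0
x=44: ŷ = 15 + 2·44 = 103; e = 105 − 103 = 2
x=50: ŷ = 15 + 2·50 = 115; e = 118 − 115 = 3
x=52: ŷ = 15 + 2·52 = 119; e = 117 − 119 = -2
x=74: ŷ = 15 + 2·74 = 163; e = 160.5 − 163 = -2.5
x=82: ŷ = 15 + 2·82 = 179; e = 178.5 − 179 = -0.5
x=84: ŷ = 15 + 2·84 = 183; e = 185 − 183 = 2

-2, 0, 2, 3, -2, -2.5, -0.5, 2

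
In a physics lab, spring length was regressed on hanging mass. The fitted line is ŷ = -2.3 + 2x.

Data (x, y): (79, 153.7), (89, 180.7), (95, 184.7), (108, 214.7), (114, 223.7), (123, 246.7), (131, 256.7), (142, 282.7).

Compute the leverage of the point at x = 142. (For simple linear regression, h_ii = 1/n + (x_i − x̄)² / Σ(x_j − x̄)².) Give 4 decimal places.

h = 0.4347

x̄ = (79 + 89 + 95 + 108 + 114 + 123 + 131 + 142)/8 = 110.125
Σ(x − x̄)² = 968.766 + 446.266 + 228.766 + 4.51562 + 15.0156 + 165.766 + 435.766 + 1016.02 = 3280.88
h = 1/8 + (31.875)²/3280.88 = 0.125 + 0.309678 = 0.4347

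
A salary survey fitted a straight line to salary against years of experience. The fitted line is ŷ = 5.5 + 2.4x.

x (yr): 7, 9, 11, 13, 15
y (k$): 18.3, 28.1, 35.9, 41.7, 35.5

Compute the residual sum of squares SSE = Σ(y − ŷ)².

x=7: ŷ = 5.5 + 2.4·7 = 22.3; e = 18.3 − 22.3 = -4
x=9: ŷ = 5.5 + 2.4·9 = 27.1; e = 28.1 − 27.1 = 1
x=11: ŷ = 5.5 + 2.4·11 = 31.9; e = 35.9 − 31.9 = 4
x=13: ŷ = 5.5 + 2.4·13 = 36.7; e = 41.7 − 36.7 = 5
x=15: ŷ = 5.5 + 2.4·15 = 41.5; e = 35.5 − 41.5 = -6
SSE = 16 + 1 + 16 + 25 + 36 = 94

SSE = 94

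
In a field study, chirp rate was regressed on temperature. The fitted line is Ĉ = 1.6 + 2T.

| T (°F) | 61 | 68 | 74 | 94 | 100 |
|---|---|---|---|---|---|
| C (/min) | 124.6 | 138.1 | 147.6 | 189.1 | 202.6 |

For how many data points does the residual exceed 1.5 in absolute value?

1

T=61: Ĉ = 1.6 + 2·61 = 123.6; e = 124.6 − 123.6 = 1
T=68: Ĉ = 1.6 + 2·68 = 137.6; e = 138.1 − 137.6 = 0.5
T=74: Ĉ = 1.6 + 2·74 = 149.6; e = 147.6 − 149.6 = -2
T=94: Ĉ = 1.6 + 2·94 = 189.6; e = 189.1 − 189.6 = -0.5
T=100: Ĉ = 1.6 + 2·100 = 201.6; e = 202.6 − 201.6 = 1
|e| > 1.5: T=74 (|e|=2) → 1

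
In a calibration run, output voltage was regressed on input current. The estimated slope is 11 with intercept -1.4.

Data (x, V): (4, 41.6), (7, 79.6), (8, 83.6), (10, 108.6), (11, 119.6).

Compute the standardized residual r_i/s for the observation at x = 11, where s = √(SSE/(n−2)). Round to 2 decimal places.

x=4: V̂ = -1.4 + 11·4 = 42.6; r = 41.6 − 42.6 = -1
x=7: V̂ = -1.4 + 11·7 = 75.6; r = 79.6 − 75.6 = 4
x=8: V̂ = -1.4 + 11·8 = 86.6; r = 83.6 − 86.6 = -3
x=10: V̂ = -1.4 + 11·10 = 108.6; r = 108.6 − 108.6 = 0
x=11: V̂ = -1.4 + 11·11 = 119.6; r = 119.6 − 119.6 = 0
SSE = 1 + 16 + 9 + 0 + 0 = 26
s = √(26/3) = 2.94392
r/s = 0 / 2.94392 = 0.00

0.00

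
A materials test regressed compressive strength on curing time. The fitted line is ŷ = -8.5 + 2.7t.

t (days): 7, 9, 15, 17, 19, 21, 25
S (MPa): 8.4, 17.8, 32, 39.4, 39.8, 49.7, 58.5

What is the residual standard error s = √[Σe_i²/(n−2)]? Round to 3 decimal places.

t=7: ŷ = -8.5 + 2.7·7 = 10.4; e = 8.4 − 10.4 = -2
t=9: ŷ = -8.5 + 2.7·9 = 15.8; e = 17.8 − 15.8 = 2
t=15: ŷ = -8.5 + 2.7·15 = 32; e = 32 − 32 = 0
t=17: ŷ = -8.5 + 2.7·17 = 37.4; e = 39.4 − 37.4 = 2
t=19: ŷ = -8.5 + 2.7·19 = 42.8; e = 39.8 − 42.8 = -3
t=21: ŷ = -8.5 + 2.7·21 = 48.2; e = 49.7 − 48.2 = 1.5
t=25: ŷ = -8.5 + 2.7·25 = 59; e = 58.5 − 59 = -0.5
SSE = 4 + 4 + 0 + 4 + 9 + 2.25 + 0.25 = 23.5
s = √(23.5/5) = √4.7 ≈ 2.168

s = 2.168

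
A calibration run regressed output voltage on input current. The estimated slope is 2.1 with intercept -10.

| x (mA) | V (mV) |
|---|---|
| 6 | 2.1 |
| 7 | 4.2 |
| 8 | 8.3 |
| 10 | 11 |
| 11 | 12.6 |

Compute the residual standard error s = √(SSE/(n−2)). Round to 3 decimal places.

x=6: V̂ = -10 + 2.1·6 = 2.6; r = 2.1 − 2.6 = -0.5
x=7: V̂ = -10 + 2.1·7 = 4.7; r = 4.2 − 4.7 = -0.5
x=8: V̂ = -10 + 2.1·8 = 6.8; r = 8.3 − 6.8 = 1.5
x=10: V̂ = -10 + 2.1·10 = 11; r = 11 − 11 = 0
x=11: V̂ = -10 + 2.1·11 = 13.1; r = 12.6 − 13.1 = -0.5
SSE = 0.25 + 0.25 + 2.25 + 0 + 0.25 = 3
s = √(3/3) = √1 ≈ 1.000

s = 1.000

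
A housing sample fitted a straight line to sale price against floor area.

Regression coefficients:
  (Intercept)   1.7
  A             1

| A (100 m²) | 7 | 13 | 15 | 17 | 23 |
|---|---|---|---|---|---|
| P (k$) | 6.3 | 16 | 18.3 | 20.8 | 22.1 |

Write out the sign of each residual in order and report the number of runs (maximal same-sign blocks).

A=7: P̂ = 1.7 + 7 = 8.7; r = 6.3 − 8.7 = -2.4
A=13: P̂ = 1.7 + 13 = 14.7; r = 16 − 14.7 = 1.3
A=15: P̂ = 1.7 + 15 = 16.7; r = 18.3 − 16.7 = 1.6
A=17: P̂ = 1.7 + 17 = 18.7; r = 20.8 − 18.7 = 2.1
A=23: P̂ = 1.7 + 23 = 24.7; r = 22.1 − 24.7 = -2.6
Signs: − + + + −
Runs: −×1, +×3, −×1 → 3

3 runs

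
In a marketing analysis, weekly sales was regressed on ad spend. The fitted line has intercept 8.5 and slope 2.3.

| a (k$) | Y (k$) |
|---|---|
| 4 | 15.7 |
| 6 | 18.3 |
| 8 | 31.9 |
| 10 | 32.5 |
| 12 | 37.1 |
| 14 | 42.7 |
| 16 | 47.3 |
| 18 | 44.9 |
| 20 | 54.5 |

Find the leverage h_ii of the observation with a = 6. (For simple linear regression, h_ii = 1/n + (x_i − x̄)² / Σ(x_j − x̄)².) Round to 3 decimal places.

ā = (4 + 6 + 8 + 10 + 12 + 14 + 16 + 18 + 20)/9 = 12
Σ(a − ā)² = 64 + 36 + 16 + 4 + 0 + 4 + 16 + 36 + 64 = 240
h = 1/9 + (-6)²/240 = 0.111111 + 0.15 = 0.261

h = 0.261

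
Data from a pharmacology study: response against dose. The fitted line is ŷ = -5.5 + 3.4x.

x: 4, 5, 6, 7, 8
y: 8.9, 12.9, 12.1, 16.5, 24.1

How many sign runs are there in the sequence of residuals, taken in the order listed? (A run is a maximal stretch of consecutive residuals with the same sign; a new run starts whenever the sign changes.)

3 runs

x=4: ŷ = -5.5 + 3.4·4 = 8.1; r = 8.9 − 8.1 = 0.8
x=5: ŷ = -5.5 + 3.4·5 = 11.5; r = 12.9 − 11.5 = 1.4
x=6: ŷ = -5.5 + 3.4·6 = 14.9; r = 12.1 − 14.9 = -2.8
x=7: ŷ = -5.5 + 3.4·7 = 18.3; r = 16.5 − 18.3 = -1.8
x=8: ŷ = -5.5 + 3.4·8 = 21.7; r = 24.1 − 21.7 = 2.4
Signs: + + − − +
Runs: +×2, −×2, +×1 → 3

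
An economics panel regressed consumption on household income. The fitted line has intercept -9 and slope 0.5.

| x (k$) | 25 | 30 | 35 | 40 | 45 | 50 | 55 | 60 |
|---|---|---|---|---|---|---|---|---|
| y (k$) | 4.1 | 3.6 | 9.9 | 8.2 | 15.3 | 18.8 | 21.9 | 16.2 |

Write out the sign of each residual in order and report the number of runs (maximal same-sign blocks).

x=25: ŷ = -9 + 0.5·25 = 3.5; e = 4.1 − 3.5 = 0.6
x=30: ŷ = -9 + 0.5·30 = 6; e = 3.6 − 6 = -2.4
x=35: ŷ = -9 + 0.5·35 = 8.5; e = 9.9 − 8.5 = 1.4
x=40: ŷ = -9 + 0.5·40 = 11; e = 8.2 − 11 = -2.8
x=45: ŷ = -9 + 0.5·45 = 13.5; e = 15.3 − 13.5 = 1.8
x=50: ŷ = -9 + 0.5·50 = 16; e = 18.8 − 16 = 2.8
x=55: ŷ = -9 + 0.5·55 = 18.5; e = 21.9 − 18.5 = 3.4
x=60: ŷ = -9 + 0.5·60 = 21; e = 16.2 − 21 = -4.8
Signs: + − + − + + + −
Runs: +×1, −×1, +×1, −×1, +×3, −×1 → 6

6 runs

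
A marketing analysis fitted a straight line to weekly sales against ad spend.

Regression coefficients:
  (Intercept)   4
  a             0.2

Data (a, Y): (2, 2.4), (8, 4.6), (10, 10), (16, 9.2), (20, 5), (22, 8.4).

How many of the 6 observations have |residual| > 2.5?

2

a=2: ŷ = 4 + 0.2·2 = 4.4; e = 2.4 − 4.4 = -2
a=8: ŷ = 4 + 0.2·8 = 5.6; e = 4.6 − 5.6 = -1
a=10: ŷ = 4 + 0.2·10 = 6; e = 10 − 6 = 4
a=16: ŷ = 4 + 0.2·16 = 7.2; e = 9.2 − 7.2 = 2
a=20: ŷ = 4 + 0.2·20 = 8; e = 5 − 8 = -3
a=22: ŷ = 4 + 0.2·22 = 8.4; e = 8.4 − 8.4 = 0
|e| > 2.5: a=10 (|e|=4), a=20 (|e|=3) → 2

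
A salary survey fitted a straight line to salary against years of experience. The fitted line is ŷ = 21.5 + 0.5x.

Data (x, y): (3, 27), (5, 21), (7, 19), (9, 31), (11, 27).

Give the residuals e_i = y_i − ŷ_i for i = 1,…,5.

x=3: ŷ = 21.5 + 0.5·3 = 23; e = 27 − 23 = 4
x=5: ŷ = 21.5 + 0.5·5 = 24; e = 21 − 24 = -3
x=7: ŷ = 21.5 + 0.5·7 = 25; e = 19 − 25 = -6
x=9: ŷ = 21.5 + 0.5·9 = 26; e = 31 − 26 = 5
x=11: ŷ = 21.5 + 0.5·11 = 27; e = 27 − 27 = 0

4, -3, -6, 5, 0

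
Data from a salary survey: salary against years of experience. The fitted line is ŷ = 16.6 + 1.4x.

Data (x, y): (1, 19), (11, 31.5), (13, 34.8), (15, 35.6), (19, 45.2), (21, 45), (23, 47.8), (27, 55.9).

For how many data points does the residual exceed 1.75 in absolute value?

2

x=1: ŷ = 16.6 + 1.4·1 = 18; e = 19 − 18 = 1
x=11: ŷ = 16.6 + 1.4·11 = 32; e = 31.5 − 32 = -0.5
x=13: ŷ = 16.6 + 1.4·13 = 34.8; e = 34.8 − 34.8 = 0
x=15: ŷ = 16.6 + 1.4·15 = 37.6; e = 35.6 − 37.6 = -2
x=19: ŷ = 16.6 + 1.4·19 = 43.2; e = 45.2 − 43.2 = 2
x=21: ŷ = 16.6 + 1.4·21 = 46; e = 45 − 46 = -1
x=23: ŷ = 16.6 + 1.4·23 = 48.8; e = 47.8 − 48.8 = -1
x=27: ŷ = 16.6 + 1.4·27 = 54.4; e = 55.9 − 54.4 = 1.5
|e| > 1.75: x=15 (|e|=2), x=19 (|e|=2) → 2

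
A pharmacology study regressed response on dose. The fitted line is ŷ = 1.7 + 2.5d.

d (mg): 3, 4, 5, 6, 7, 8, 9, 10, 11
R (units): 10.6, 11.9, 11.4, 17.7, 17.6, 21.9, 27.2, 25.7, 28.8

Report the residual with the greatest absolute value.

d=3: ŷ = 1.7 + 2.5·3 = 9.2; e = 10.6 − 9.2 = 1.4
d=4: ŷ = 1.7 + 2.5·4 = 11.7; e = 11.9 − 11.7 = 0.2
d=5: ŷ = 1.7 + 2.5·5 = 14.2; e = 11.4 − 14.2 = -2.8
d=6: ŷ = 1.7 + 2.5·6 = 16.7; e = 17.7 − 16.7 = 1
d=7: ŷ = 1.7 + 2.5·7 = 19.2; e = 17.6 − 19.2 = -1.6
d=8: ŷ = 1.7 + 2.5·8 = 21.7; e = 21.9 − 21.7 = 0.2
d=9: ŷ = 1.7 + 2.5·9 = 24.2; e = 27.2 − 24.2 = 3
d=10: ŷ = 1.7 + 2.5·10 = 26.7; e = 25.7 − 26.7 = -1
d=11: ŷ = 1.7 + 2.5·11 = 29.2; e = 28.8 − 29.2 = -0.4
Largest |e| is 3 at d = 9, residual 3.

e = 3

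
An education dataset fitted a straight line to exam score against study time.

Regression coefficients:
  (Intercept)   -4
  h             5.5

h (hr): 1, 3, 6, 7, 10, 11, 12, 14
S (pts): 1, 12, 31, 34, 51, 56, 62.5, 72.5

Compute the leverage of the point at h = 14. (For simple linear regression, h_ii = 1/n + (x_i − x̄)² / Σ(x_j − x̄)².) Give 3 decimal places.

h = 0.375

h̄ = (1 + 3 + 6 + 7 + 10 + 11 + 12 + 14)/8 = 8
Σ(h − h̄)² = 49 + 25 + 4 + 1 + 4 + 9 + 16 + 36 = 144
h = 1/8 + (6)²/144 = 0.125 + 0.25 = 0.375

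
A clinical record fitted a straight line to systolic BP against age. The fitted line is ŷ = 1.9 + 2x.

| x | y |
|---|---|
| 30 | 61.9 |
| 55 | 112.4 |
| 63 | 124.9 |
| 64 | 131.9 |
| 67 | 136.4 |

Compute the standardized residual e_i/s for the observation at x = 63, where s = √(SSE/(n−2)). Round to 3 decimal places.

x=30: ŷ = 1.9 + 2·30 = 61.9; e = 61.9 − 61.9 = 0
x=55: ŷ = 1.9 + 2·55 = 111.9; e = 112.4 − 111.9 = 0.5
x=63: ŷ = 1.9 + 2·63 = 127.9; e = 124.9 − 127.9 = -3
x=64: ŷ = 1.9 + 2·64 = 129.9; e = 131.9 − 129.9 = 2
x=67: ŷ = 1.9 + 2·67 = 135.9; e = 136.4 − 135.9 = 0.5
SSE = 0 + 0.25 + 9 + 4 + 0.25 = 13.5
s = √(13.5/3) = 2.12132
e/s = -3 / 2.12132 = -1.414

-1.414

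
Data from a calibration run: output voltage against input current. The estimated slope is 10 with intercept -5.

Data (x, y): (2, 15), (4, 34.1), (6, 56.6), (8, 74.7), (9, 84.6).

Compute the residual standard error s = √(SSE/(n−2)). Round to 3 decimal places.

s = 1.098

x=2: ŷ = -5 + 10·2 = 15; e = 15 − 15 = 0
x=4: ŷ = -5 + 10·4 = 35; e = 34.1 − 35 = -0.9
x=6: ŷ = -5 + 10·6 = 55; e = 56.6 − 55 = 1.6
x=8: ŷ = -5 + 10·8 = 75; e = 74.7 − 75 = -0.3
x=9: ŷ = -5 + 10·9 = 85; e = 84.6 − 85 = -0.4
SSE = 0 + 0.81 + 2.56 + 0.09 + 0.16 = 3.62
s = √(3.62/3) = √1.20667 ≈ 1.098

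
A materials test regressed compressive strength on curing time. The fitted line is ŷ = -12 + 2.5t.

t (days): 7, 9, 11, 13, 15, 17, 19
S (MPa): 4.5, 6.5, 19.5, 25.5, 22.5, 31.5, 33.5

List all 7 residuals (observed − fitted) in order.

-1, -4, 4, 5, -3, 1, -2

t=7: ŷ = -12 + 2.5·7 = 5.5; e = 4.5 − 5.5 = -1
t=9: ŷ = -12 + 2.5·9 = 10.5; e = 6.5 − 10.5 = -4
t=11: ŷ = -12 + 2.5·11 = 15.5; e = 19.5 − 15.5 = 4
t=13: ŷ = -12 + 2.5·13 = 20.5; e = 25.5 − 20.5 = 5
t=15: ŷ = -12 + 2.5·15 = 25.5; e = 22.5 − 25.5 = -3
t=17: ŷ = -12 + 2.5·17 = 30.5; e = 31.5 − 30.5 = 1
t=19: ŷ = -12 + 2.5·19 = 35.5; e = 33.5 − 35.5 = -2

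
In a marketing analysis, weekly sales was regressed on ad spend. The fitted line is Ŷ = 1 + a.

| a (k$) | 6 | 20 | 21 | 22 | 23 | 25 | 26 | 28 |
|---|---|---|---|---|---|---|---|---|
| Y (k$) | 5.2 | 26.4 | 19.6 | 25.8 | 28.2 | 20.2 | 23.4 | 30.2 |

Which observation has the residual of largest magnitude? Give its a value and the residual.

a = 25, e = -5.8

a=6: Ŷ = 1 + 6 = 7; e = 5.2 − 7 = -1.8
a=20: Ŷ = 1 + 20 = 21; e = 26.4 − 21 = 5.4
a=21: Ŷ = 1 + 21 = 22; e = 19.6 − 22 = -2.4
a=22: Ŷ = 1 + 22 = 23; e = 25.8 − 23 = 2.8
a=23: Ŷ = 1 + 23 = 24; e = 28.2 − 24 = 4.2
a=25: Ŷ = 1 + 25 = 26; e = 20.2 − 26 = -5.8
a=26: Ŷ = 1 + 26 = 27; e = 23.4 − 27 = -3.6
a=28: Ŷ = 1 + 28 = 29; e = 30.2 − 29 = 1.2
Largest |e| is 5.8 at a = 25, residual -5.8.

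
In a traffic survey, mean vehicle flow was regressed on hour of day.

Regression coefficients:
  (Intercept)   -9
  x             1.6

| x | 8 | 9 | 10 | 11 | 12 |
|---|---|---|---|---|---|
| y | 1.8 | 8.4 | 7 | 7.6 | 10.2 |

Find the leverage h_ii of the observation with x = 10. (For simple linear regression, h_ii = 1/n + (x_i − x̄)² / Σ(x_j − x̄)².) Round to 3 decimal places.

x̄ = (8 + 9 + 10 + 11 + 12)/5 = 10
Σ(x − x̄)² = 4 + 1 + 0 + 1 + 4 = 10
h = 1/5 + (0)²/10 = 0.2 + 0 = 0.200

h = 0.200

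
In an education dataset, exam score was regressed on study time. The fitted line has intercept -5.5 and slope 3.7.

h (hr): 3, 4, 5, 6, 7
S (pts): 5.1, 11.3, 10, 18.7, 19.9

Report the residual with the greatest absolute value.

h=3: Ŝ = -5.5 + 3.7·3 = 5.6; e = 5.1 − 5.6 = -0.5
h=4: Ŝ = -5.5 + 3.7·4 = 9.3; e = 11.3 − 9.3 = 2
h=5: Ŝ = -5.5 + 3.7·5 = 13; e = 10 − 13 = -3
h=6: Ŝ = -5.5 + 3.7·6 = 16.7; e = 18.7 − 16.7 = 2
h=7: Ŝ = -5.5 + 3.7·7 = 20.4; e = 19.9 − 20.4 = -0.5
Largest |e| is 3 at h = 5, residual -3.

e = -3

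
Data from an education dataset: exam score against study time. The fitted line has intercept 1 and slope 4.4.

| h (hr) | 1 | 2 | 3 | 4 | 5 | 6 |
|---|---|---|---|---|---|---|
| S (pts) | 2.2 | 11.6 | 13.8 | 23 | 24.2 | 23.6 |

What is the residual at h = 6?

r = -3.8

ŷ = 1 + 4.4·6 = 27.4
r = 23.6 − 27.4 = -3.8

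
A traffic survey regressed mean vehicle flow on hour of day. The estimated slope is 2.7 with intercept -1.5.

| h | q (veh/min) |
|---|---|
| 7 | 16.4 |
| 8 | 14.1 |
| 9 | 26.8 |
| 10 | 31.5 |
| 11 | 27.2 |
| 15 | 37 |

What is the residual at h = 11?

q̂ = -1.5 + 2.7·11 = 28.2
r = 27.2 − 28.2 = -1

r = -1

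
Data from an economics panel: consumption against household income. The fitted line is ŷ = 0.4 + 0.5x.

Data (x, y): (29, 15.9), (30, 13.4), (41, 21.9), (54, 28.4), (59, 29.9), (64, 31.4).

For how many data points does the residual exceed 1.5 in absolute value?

x=29: ŷ = 0.4 + 0.5·29 = 14.9; e = 15.9 − 14.9 = 1
x=30: ŷ = 0.4 + 0.5·30 = 15.4; e = 13.4 − 15.4 = -2
x=41: ŷ = 0.4 + 0.5·41 = 20.9; e = 21.9 − 20.9 = 1
x=54: ŷ = 0.4 + 0.5·54 = 27.4; e = 28.4 − 27.4 = 1
x=59: ŷ = 0.4 + 0.5·59 = 29.9; e = 29.9 − 29.9 = 0
x=64: ŷ = 0.4 + 0.5·64 = 32.4; e = 31.4 − 32.4 = -1
|e| > 1.5: x=30 (|e|=2) → 1

1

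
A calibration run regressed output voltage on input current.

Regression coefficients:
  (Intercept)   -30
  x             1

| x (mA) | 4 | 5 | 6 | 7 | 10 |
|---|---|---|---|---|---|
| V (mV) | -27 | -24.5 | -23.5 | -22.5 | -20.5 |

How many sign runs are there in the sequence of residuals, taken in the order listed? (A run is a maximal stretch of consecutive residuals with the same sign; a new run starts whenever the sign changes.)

x=4: ŷ = -30 + 4 = -26; e = -27 − (-26) = -1
x=5: ŷ = -30 + 5 = -25; e = -24.5 − (-25) = 0.5
x=6: ŷ = -30 + 6 = -24; e = -23.5 − (-24) = 0.5
x=7: ŷ = -30 + 7 = -23; e = -22.5 − (-23) = 0.5
x=10: ŷ = -30 + 10 = -20; e = -20.5 − (-20) = -0.5
Signs: − + + + −
Runs: −×1, +×3, −×1 → 3

3 runs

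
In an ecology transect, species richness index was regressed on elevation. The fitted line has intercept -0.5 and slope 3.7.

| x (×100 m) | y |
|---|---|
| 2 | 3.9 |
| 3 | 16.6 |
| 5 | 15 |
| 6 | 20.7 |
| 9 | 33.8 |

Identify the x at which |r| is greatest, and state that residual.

x=2: ŷ = -0.5 + 3.7·2 = 6.9; r = 3.9 − 6.9 = -3
x=3: ŷ = -0.5 + 3.7·3 = 10.6; r = 16.6 − 10.6 = 6
x=5: ŷ = -0.5 + 3.7·5 = 18; r = 15 − 18 = -3
x=6: ŷ = -0.5 + 3.7·6 = 21.7; r = 20.7 − 21.7 = -1
x=9: ŷ = -0.5 + 3.7·9 = 32.8; r = 33.8 − 32.8 = 1
Largest |r| is 6 at x = 3, residual 6.

x = 3, r = 6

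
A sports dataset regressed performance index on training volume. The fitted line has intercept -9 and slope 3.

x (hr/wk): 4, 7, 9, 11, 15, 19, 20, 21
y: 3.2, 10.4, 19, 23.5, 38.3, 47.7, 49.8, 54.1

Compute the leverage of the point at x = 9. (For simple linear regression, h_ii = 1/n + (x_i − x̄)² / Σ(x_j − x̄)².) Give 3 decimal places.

x̄ = (4 + 7 + 9 + 11 + 15 + 19 + 20 + 21)/8 = 13.25
Σ(x − x̄)² = 85.5625 + 39.0625 + 18.0625 + 5.0625 + 3.0625 + 33.0625 + 45.5625 + 60.0625 = 289.5
h = 1/8 + (-4.25)²/289.5 = 0.125 + 0.0623921 = 0.187

h = 0.187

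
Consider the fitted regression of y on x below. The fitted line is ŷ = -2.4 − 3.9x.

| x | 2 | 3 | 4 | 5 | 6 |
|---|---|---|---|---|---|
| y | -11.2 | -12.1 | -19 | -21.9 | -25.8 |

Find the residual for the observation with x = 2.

r = -1

ŷ = -2.4 − 3.9·2 = -10.2
r = -11.2 − (-10.2) = -1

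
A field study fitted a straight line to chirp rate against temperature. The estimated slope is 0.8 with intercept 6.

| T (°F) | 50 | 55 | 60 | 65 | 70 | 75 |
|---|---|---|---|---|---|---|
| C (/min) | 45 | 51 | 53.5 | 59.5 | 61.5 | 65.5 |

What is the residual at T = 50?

e = -1

Ĉ = 6 + 0.8·50 = 46
e = 45 − 46 = -1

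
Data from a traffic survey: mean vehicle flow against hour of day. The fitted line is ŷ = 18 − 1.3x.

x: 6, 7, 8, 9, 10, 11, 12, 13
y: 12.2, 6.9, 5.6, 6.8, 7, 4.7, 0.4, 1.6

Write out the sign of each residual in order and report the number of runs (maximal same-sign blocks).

5 runs

x=6: ŷ = 18 − 1.3·6 = 10.2; r = 12.2 − 10.2 = 2
x=7: ŷ = 18 − 1.3·7 = 8.9; r = 6.9 − 8.9 = -2
x=8: ŷ = 18 − 1.3·8 = 7.6; r = 5.6 − 7.6 = -2
x=9: ŷ = 18 − 1.3·9 = 6.3; r = 6.8 − 6.3 = 0.5
x=10: ŷ = 18 − 1.3·10 = 5; r = 7 − 5 = 2
x=11: ŷ = 18 − 1.3·11 = 3.7; r = 4.7 − 3.7 = 1
x=12: ŷ = 18 − 1.3·12 = 2.4; r = 0.4 − 2.4 = -2
x=13: ŷ = 18 − 1.3·13 = 1.1; r = 1.6 − 1.1 = 0.5
Signs: + − − + + + − +
Runs: +×1, −×2, +×3, −×1, +×1 → 5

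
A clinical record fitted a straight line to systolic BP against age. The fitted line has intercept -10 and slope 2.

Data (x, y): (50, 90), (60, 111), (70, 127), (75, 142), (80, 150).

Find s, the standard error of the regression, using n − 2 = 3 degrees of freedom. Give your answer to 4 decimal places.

x=50: ŷ = -10 + 2·50 = 90; e = 90 − 90 = 0
x=60: ŷ = -10 + 2·60 = 110; e = 111 − 110 = 1
x=70: ŷ = -10 + 2·70 = 130; e = 127 − 130 = -3
x=75: ŷ = -10 + 2·75 = 140; e = 142 − 140 = 2
x=80: ŷ = -10 + 2·80 = 150; e = 150 − 150 = 0
SSE = 0 + 1 + 9 + 4 + 0 = 14
s = √(14/3) = √4.66667 ≈ 2.1602

s = 2.1602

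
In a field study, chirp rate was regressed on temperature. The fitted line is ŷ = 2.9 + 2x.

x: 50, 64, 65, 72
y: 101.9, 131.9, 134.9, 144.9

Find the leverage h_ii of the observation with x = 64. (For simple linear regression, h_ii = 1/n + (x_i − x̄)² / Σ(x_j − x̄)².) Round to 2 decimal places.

x̄ = (50 + 64 + 65 + 72)/4 = 62.75
Σ(x − x̄)² = 162.562 + 1.5625 + 5.0625 + 85.5625 = 254.75
h = 1/4 + (1.25)²/254.75 = 0.25 + 0.00613346 = 0.26

h = 0.26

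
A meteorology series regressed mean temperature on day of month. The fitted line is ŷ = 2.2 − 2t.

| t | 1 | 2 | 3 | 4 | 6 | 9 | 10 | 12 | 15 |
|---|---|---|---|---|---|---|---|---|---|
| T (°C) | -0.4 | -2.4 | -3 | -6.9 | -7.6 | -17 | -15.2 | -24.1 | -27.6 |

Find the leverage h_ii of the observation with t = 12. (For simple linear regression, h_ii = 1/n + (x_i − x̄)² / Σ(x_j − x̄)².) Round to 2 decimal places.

h = 0.25

t̄ = (1 + 2 + 3 + 4 + 6 + 9 + 10 + 12 + 15)/9 = 6.88889
Σ(t − t̄)² = 34.679 + 23.9012 + 15.1235 + 8.34568 + 0.790123 + 4.45679 + 9.67901 + 26.1235 + 65.7901 = 188.889
h = 1/9 + (5.11111)²/188.889 = 0.111111 + 0.138301 = 0.25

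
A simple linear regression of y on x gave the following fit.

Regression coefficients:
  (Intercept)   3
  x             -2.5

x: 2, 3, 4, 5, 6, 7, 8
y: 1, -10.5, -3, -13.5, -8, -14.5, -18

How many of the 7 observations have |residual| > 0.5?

x=2: ŷ = 3 − 2.5·2 = -2; e = 1 − (-2) = 3
x=3: ŷ = 3 − 2.5·3 = -4.5; e = -10.5 − (-4.5) = -6
x=4: ŷ = 3 − 2.5·4 = -7; e = -3 − (-7) = 4
x=5: ŷ = 3 − 2.5·5 = -9.5; e = -13.5 − (-9.5) = -4
x=6: ŷ = 3 − 2.5·6 = -12; e = -8 − (-12) = 4
x=7: ŷ = 3 − 2.5·7 = -14.5; e = -14.5 − (-14.5) = 0
x=8: ŷ = 3 − 2.5·8 = -17; e = -18 − (-17) = -1
|e| > 0.5: x=2 (|e|=3), x=3 (|e|=6), x=4 (|e|=4), x=5 (|e|=4), x=6 (|e|=4), x=8 (|e|=1) → 6

6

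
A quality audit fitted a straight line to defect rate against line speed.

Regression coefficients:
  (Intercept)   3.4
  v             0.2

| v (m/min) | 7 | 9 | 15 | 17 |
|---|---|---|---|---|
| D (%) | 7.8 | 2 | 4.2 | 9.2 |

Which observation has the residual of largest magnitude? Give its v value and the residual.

v=7: D̂ = 3.4 + 0.2·7 = 4.8; r = 7.8 − 4.8 = 3
v=9: D̂ = 3.4 + 0.2·9 = 5.2; r = 2 − 5.2 = -3.2
v=15: D̂ = 3.4 + 0.2·15 = 6.4; r = 4.2 − 6.4 = -2.2
v=17: D̂ = 3.4 + 0.2·17 = 6.8; r = 9.2 − 6.8 = 2.4
Largest |r| is 3.2 at v = 9, residual -3.2.

v = 9, r = -3.2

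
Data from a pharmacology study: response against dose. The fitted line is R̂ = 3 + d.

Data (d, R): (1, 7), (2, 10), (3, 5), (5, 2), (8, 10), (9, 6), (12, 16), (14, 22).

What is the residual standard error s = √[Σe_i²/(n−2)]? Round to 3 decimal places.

d=1: R̂ = 3 + 1 = 4; e = 7 − 4 = 3
d=2: R̂ = 3 + 2 = 5; e = 10 − 5 = 5
d=3: R̂ = 3 + 3 = 6; e = 5 − 6 = -1
d=5: R̂ = 3 + 5 = 8; e = 2 − 8 = -6
d=8: R̂ = 3 + 8 = 11; e = 10 − 11 = -1
d=9: R̂ = 3 + 9 = 12; e = 6 − 12 = -6
d=12: R̂ = 3 + 12 = 15; e = 16 − 15 = 1
d=14: R̂ = 3 + 14 = 17; e = 22 − 17 = 5
SSE = 9 + 25 + 1 + 36 + 1 + 36 + 1 + 25 = 134
s = √(134/6) = √22.3333 ≈ 4.726

s = 4.726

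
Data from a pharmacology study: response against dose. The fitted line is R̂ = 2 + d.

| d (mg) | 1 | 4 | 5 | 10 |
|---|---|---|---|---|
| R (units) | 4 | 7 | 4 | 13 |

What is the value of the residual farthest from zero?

e = -3

d=1: R̂ = 2 + 1 = 3; e = 4 − 3 = 1
d=4: R̂ = 2 + 4 = 6; e = 7 − 6 = 1
d=5: R̂ = 2 + 5 = 7; e = 4 − 7 = -3
d=10: R̂ = 2 + 10 = 12; e = 13 − 12 = 1
Largest |e| is 3 at d = 5, residual -3.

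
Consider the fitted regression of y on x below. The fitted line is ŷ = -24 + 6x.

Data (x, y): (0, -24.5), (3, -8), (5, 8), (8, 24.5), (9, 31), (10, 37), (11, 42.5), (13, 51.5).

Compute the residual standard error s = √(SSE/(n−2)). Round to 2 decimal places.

x=0: ŷ = -24 + 6·0 = -24; e = -24.5 − (-24) = -0.5
x=3: ŷ = -24 + 6·3 = -6; e = -8 − (-6) = -2
x=5: ŷ = -24 + 6·5 = 6; e = 8 − 6 = 2
x=8: ŷ = -24 + 6·8 = 24; e = 24.5 − 24 = 0.5
x=9: ŷ = -24 + 6·9 = 30; e = 31 − 30 = 1
x=10: ŷ = -24 + 6·10 = 36; e = 37 − 36 = 1
x=11: ŷ = -24 + 6·11 = 42; e = 42.5 − 42 = 0.5
x=13: ŷ = -24 + 6·13 = 54; e = 51.5 − 54 = -2.5
SSE = 0.25 + 4 + 4 + 0.25 + 1 + 1 + 0.25 + 6.25 = 17
s = √(17/6) = √2.83333 ≈ 1.68

s = 1.68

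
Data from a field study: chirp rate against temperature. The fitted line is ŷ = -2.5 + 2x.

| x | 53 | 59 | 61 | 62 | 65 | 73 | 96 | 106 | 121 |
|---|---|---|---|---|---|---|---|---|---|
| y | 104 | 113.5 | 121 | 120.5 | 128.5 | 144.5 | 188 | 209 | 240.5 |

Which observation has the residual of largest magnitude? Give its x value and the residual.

x = 59, r = -2

x=53: ŷ = -2.5 + 2·53 = 103.5; r = 104 − 103.5 = 0.5
x=59: ŷ = -2.5 + 2·59 = 115.5; r = 113.5 − 115.5 = -2
x=61: ŷ = -2.5 + 2·61 = 119.5; r = 121 − 119.5 = 1.5
x=62: ŷ = -2.5 + 2·62 = 121.5; r = 120.5 − 121.5 = -1
x=65: ŷ = -2.5 + 2·65 = 127.5; r = 128.5 − 127.5 = 1
x=73: ŷ = -2.5 + 2·73 = 143.5; r = 144.5 − 143.5 = 1
x=96: ŷ = -2.5 + 2·96 = 189.5; r = 188 − 189.5 = -1.5
x=106: ŷ = -2.5 + 2·106 = 209.5; r = 209 − 209.5 = -0.5
x=121: ŷ = -2.5 + 2·121 = 239.5; r = 240.5 − 239.5 = 1
Largest |r| is 2 at x = 59, residual -2.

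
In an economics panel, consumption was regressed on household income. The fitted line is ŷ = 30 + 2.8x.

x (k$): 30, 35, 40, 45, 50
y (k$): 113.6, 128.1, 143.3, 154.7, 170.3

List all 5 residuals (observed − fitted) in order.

x=30: ŷ = 30 + 2.8·30 = 114; r = 113.6 − 114 = -0.4
x=35: ŷ = 30 + 2.8·35 = 128; r = 128.1 − 128 = 0.1
x=40: ŷ = 30 + 2.8·40 = 142; r = 143.3 − 142 = 1.3
x=45: ŷ = 30 + 2.8·45 = 156; r = 154.7 − 156 = -1.3
x=50: ŷ = 30 + 2.8·50 = 170; r = 170.3 − 170 = 0.3

-0.4, 0.1, 1.3, -1.3, 0.3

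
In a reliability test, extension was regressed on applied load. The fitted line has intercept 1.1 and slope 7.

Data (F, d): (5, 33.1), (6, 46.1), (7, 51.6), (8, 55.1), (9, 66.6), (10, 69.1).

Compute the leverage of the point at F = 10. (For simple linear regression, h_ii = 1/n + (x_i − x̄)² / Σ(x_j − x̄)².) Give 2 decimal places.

F̄ = (5 + 6 + 7 + 8 + 9 + 10)/6 = 7.5
Σ(F − F̄)² = 6.25 + 2.25 + 0.25 + 0.25 + 2.25 + 6.25 = 17.5
h = 1/6 + (2.5)²/17.5 = 0.166667 + 0.357143 = 0.52

h = 0.52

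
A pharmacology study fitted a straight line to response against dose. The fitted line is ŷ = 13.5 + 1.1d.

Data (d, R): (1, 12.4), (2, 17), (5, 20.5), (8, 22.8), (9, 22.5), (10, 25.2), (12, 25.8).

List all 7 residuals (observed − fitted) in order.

-2.2, 1.3, 1.5, 0.5, -0.9, 0.7, -0.9

d=1: ŷ = 13.5 + 1.1·1 = 14.6; e = 12.4 − 14.6 = -2.2
d=2: ŷ = 13.5 + 1.1·2 = 15.7; e = 17 − 15.7 = 1.3
d=5: ŷ = 13.5 + 1.1·5 = 19; e = 20.5 − 19 = 1.5
d=8: ŷ = 13.5 + 1.1·8 = 22.3; e = 22.8 − 22.3 = 0.5
d=9: ŷ = 13.5 + 1.1·9 = 23.4; e = 22.5 − 23.4 = -0.9
d=10: ŷ = 13.5 + 1.1·10 = 24.5; e = 25.2 − 24.5 = 0.7
d=12: ŷ = 13.5 + 1.1·12 = 26.7; e = 25.8 − 26.7 = -0.9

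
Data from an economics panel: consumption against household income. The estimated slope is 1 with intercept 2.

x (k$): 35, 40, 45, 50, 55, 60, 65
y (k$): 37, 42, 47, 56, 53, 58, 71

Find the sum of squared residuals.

x=35: ŷ = 2 + 35 = 37; r = 37 − 37 = 0
x=40: ŷ = 2 + 40 = 42; r = 42 − 42 = 0
x=45: ŷ = 2 + 45 = 47; r = 47 − 47 = 0
x=50: ŷ = 2 + 50 = 52; r = 56 − 52 = 4
x=55: ŷ = 2 + 55 = 57; r = 53 − 57 = -4
x=60: ŷ = 2 + 60 = 62; r = 58 − 62 = -4
x=65: ŷ = 2 + 65 = 67; r = 71 − 67 = 4
SSE = 0 + 0 + 0 + 16 + 16 + 16 + 16 = 64

SSE = 64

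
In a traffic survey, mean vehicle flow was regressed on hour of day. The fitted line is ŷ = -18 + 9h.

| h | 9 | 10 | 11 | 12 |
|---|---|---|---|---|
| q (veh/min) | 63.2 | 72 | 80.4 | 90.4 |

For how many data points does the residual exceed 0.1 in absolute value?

3

h=9: ŷ = -18 + 9·9 = 63; e = 63.2 − 63 = 0.2
h=10: ŷ = -18 + 9·10 = 72; e = 72 − 72 = 0
h=11: ŷ = -18 + 9·11 = 81; e = 80.4 − 81 = -0.6
h=12: ŷ = -18 + 9·12 = 90; e = 90.4 − 90 = 0.4
|e| > 0.1: h=9 (|e|=0.2), h=11 (|e|=0.6), h=12 (|e|=0.4) → 3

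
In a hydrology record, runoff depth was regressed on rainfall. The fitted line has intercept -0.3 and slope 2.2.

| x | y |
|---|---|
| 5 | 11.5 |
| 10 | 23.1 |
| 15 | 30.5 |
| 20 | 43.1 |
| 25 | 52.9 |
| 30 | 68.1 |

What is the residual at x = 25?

r = -1.8

ŷ = -0.3 + 2.2·25 = 54.7
r = 52.9 − 54.7 = -1.8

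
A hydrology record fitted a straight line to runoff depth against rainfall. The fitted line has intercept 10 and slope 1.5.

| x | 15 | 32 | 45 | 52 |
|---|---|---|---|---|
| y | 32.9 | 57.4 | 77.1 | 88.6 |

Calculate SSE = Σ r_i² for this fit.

SSE = 1.04

x=15: ŷ = 10 + 1.5·15 = 32.5; r = 32.9 − 32.5 = 0.4
x=32: ŷ = 10 + 1.5·32 = 58; r = 57.4 − 58 = -0.6
x=45: ŷ = 10 + 1.5·45 = 77.5; r = 77.1 − 77.5 = -0.4
x=52: ŷ = 10 + 1.5·52 = 88; r = 88.6 − 88 = 0.6
SSE = 0.16 + 0.36 + 0.16 + 0.36 = 1.04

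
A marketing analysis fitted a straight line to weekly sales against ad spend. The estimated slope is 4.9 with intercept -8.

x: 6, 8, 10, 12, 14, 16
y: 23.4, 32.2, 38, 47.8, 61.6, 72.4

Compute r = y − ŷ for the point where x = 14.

ŷ = -8 + 4.9·14 = 60.6
r = 61.6 − 60.6 = 1

r = 1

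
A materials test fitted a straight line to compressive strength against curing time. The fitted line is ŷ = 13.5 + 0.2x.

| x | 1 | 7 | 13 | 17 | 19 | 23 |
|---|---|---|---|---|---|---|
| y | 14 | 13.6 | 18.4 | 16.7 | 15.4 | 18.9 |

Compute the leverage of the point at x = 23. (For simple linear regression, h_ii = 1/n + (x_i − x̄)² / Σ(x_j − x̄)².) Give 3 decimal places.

x̄ = (1 + 7 + 13 + 17 + 19 + 23)/6 = 13.3333
Σ(x − x̄)² = 152.111 + 40.1111 + 0.111111 + 13.4444 + 32.1111 + 93.4444 = 331.333
h = 1/6 + (9.66667)²/331.333 = 0.166667 + 0.282025 = 0.449

h = 0.449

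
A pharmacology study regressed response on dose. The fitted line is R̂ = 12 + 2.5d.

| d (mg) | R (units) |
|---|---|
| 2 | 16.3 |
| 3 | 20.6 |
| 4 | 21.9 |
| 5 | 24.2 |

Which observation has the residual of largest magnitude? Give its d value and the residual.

d = 3, e = 1.1

d=2: R̂ = 12 + 2.5·2 = 17; e = 16.3 − 17 = -0.7
d=3: R̂ = 12 + 2.5·3 = 19.5; e = 20.6 − 19.5 = 1.1
d=4: R̂ = 12 + 2.5·4 = 22; e = 21.9 − 22 = -0.1
d=5: R̂ = 12 + 2.5·5 = 24.5; e = 24.2 − 24.5 = -0.3
Largest |e| is 1.1 at d = 3, residual 1.1.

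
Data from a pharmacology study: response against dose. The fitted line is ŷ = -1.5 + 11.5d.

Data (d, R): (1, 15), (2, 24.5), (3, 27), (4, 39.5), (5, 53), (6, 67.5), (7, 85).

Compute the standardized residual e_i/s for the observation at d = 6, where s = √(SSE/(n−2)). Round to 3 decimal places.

d=1: ŷ = -1.5 + 11.5·1 = 10; e = 15 − 10 = 5
d=2: ŷ = -1.5 + 11.5·2 = 21.5; e = 24.5 − 21.5 = 3
d=3: ŷ = -1.5 + 11.5·3 = 33; e = 27 − 33 = -6
d=4: ŷ = -1.5 + 11.5·4 = 44.5; e = 39.5 − 44.5 = -5
d=5: ŷ = -1.5 + 11.5·5 = 56; e = 53 − 56 = -3
d=6: ŷ = -1.5 + 11.5·6 = 67.5; e = 67.5 − 67.5 = 0
d=7: ŷ = -1.5 + 11.5·7 = 79; e = 85 − 79 = 6
SSE = 25 + 9 + 36 + 25 + 9 + 0 + 36 = 140
s = √(140/5) = 5.2915
e/s = 0 / 5.2915 = 0.000

0.000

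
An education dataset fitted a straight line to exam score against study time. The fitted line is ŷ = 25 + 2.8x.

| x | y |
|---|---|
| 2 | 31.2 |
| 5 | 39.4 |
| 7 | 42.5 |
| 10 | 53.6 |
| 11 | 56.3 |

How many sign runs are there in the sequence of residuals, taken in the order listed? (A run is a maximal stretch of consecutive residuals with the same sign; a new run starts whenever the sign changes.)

x=2: ŷ = 25 + 2.8·2 = 30.6; r = 31.2 − 30.6 = 0.6
x=5: ŷ = 25 + 2.8·5 = 39; r = 39.4 − 39 = 0.4
x=7: ŷ = 25 + 2.8·7 = 44.6; r = 42.5 − 44.6 = -2.1
x=10: ŷ = 25 + 2.8·10 = 53; r = 53.6 − 53 = 0.6
x=11: ŷ = 25 + 2.8·11 = 55.8; r = 56.3 − 55.8 = 0.5
Signs: + + − + +
Runs: +×2, −×1, +×2 → 3

3 runs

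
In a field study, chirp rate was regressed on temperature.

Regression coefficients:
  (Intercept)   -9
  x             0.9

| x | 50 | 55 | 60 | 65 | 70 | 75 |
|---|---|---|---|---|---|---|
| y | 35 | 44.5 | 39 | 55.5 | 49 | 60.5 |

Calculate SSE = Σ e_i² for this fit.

SSE = 118

x=50: ŷ = -9 + 0.9·50 = 36; e = 35 − 36 = -1
x=55: ŷ = -9 + 0.9·55 = 40.5; e = 44.5 − 40.5 = 4
x=60: ŷ = -9 + 0.9·60 = 45; e = 39 − 45 = -6
x=65: ŷ = -9 + 0.9·65 = 49.5; e = 55.5 − 49.5 = 6
x=70: ŷ = -9 + 0.9·70 = 54; e = 49 − 54 = -5
x=75: ŷ = -9 + 0.9·75 = 58.5; e = 60.5 − 58.5 = 2
SSE = 1 + 16 + 36 + 36 + 25 + 4 = 118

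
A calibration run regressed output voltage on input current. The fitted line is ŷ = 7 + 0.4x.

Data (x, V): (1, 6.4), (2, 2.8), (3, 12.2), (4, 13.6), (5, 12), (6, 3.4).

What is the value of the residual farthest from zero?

x=1: ŷ = 7 + 0.4·1 = 7.4; r = 6.4 − 7.4 = -1
x=2: ŷ = 7 + 0.4·2 = 7.8; r = 2.8 − 7.8 = -5
x=3: ŷ = 7 + 0.4·3 = 8.2; r = 12.2 − 8.2 = 4
x=4: ŷ = 7 + 0.4·4 = 8.6; r = 13.6 − 8.6 = 5
x=5: ŷ = 7 + 0.4·5 = 9; r = 12 − 9 = 3
x=6: ŷ = 7 + 0.4·6 = 9.4; r = 3.4 − 9.4 = -6
Largest |r| is 6 at x = 6, residual -6.

r = -6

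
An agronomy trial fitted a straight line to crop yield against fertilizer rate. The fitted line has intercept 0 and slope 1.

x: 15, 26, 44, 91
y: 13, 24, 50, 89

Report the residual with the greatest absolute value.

e = 6

x=15: ŷ = 15 = 15; e = 13 − 15 = -2
x=26: ŷ = 26 = 26; e = 24 − 26 = -2
x=44: ŷ = 44 = 44; e = 50 − 44 = 6
x=91: ŷ = 91 = 91; e = 89 − 91 = -2
Largest |e| is 6 at x = 44, residual 6.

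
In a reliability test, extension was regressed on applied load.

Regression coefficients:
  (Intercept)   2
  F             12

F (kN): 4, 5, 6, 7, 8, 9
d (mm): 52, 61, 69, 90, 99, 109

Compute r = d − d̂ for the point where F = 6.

d̂ = 2 + 12·6 = 74
r = 69 − 74 = -5

r = -5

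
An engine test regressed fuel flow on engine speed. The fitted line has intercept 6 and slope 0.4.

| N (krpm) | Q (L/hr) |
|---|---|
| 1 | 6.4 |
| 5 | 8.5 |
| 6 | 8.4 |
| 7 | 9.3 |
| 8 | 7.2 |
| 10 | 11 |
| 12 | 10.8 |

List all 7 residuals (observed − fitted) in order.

0, 0.5, 0, 0.5, -2, 1, 0

N=1: Q̂ = 6 + 0.4·1 = 6.4; r = 6.4 − 6.4 = 0
N=5: Q̂ = 6 + 0.4·5 = 8; r = 8.5 − 8 = 0.5
N=6: Q̂ = 6 + 0.4·6 = 8.4; r = 8.4 − 8.4 = 0
N=7: Q̂ = 6 + 0.4·7 = 8.8; r = 9.3 − 8.8 = 0.5
N=8: Q̂ = 6 + 0.4·8 = 9.2; r = 7.2 − 9.2 = -2
N=10: Q̂ = 6 + 0.4·10 = 10; r = 11 − 10 = 1
N=12: Q̂ = 6 + 0.4·12 = 10.8; r = 10.8 − 10.8 = 0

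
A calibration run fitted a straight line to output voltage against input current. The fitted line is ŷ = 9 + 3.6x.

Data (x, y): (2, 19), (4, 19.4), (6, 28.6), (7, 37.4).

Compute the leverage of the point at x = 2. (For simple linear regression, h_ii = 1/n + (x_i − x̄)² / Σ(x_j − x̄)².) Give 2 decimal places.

h = 0.76

x̄ = (2 + 4 + 6 + 7)/4 = 4.75
Σ(x − x̄)² = 7.5625 + 0.5625 + 1.5625 + 5.0625 = 14.75
h = 1/4 + (-2.75)²/14.75 = 0.25 + 0.512712 = 0.76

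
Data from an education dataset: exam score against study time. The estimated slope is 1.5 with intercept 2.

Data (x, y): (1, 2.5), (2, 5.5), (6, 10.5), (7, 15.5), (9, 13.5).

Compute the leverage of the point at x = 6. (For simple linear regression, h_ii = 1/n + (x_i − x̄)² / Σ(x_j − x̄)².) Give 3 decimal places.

x̄ = (1 + 2 + 6 + 7 + 9)/5 = 5
Σ(x − x̄)² = 16 + 9 + 1 + 4 + 16 = 46
h = 1/5 + (1)²/46 = 0.2 + 0.0217391 = 0.222

h = 0.222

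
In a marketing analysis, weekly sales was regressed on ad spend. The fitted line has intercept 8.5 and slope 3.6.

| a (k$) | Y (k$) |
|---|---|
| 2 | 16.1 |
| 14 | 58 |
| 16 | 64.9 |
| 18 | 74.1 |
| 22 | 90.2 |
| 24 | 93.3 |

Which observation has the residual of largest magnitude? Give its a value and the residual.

a=2: Ŷ = 8.5 + 3.6·2 = 15.7; r = 16.1 − 15.7 = 0.4
a=14: Ŷ = 8.5 + 3.6·14 = 58.9; r = 58 − 58.9 = -0.9
a=16: Ŷ = 8.5 + 3.6·16 = 66.1; r = 64.9 − 66.1 = -1.2
a=18: Ŷ = 8.5 + 3.6·18 = 73.3; r = 74.1 − 73.3 = 0.8
a=22: Ŷ = 8.5 + 3.6·22 = 87.7; r = 90.2 − 87.7 = 2.5
a=24: Ŷ = 8.5 + 3.6·24 = 94.9; r = 93.3 − 94.9 = -1.6
Largest |r| is 2.5 at a = 22, residual 2.5.

a = 22, r = 2.5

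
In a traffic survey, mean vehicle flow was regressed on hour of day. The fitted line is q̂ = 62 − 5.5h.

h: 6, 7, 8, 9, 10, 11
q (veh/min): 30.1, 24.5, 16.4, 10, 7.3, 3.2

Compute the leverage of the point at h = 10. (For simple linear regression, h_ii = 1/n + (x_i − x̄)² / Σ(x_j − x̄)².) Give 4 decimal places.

h̄ = (6 + 7 + 8 + 9 + 10 + 11)/6 = 8.5
Σ(h − h̄)² = 6.25 + 2.25 + 0.25 + 0.25 + 2.25 + 6.25 = 17.5
h = 1/6 + (1.5)²/17.5 = 0.166667 + 0.128571 = 0.2952

h = 0.2952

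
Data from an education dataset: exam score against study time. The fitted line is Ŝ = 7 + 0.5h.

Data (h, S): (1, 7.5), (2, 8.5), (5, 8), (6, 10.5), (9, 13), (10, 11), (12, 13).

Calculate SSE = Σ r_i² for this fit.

h=1: Ŝ = 7 + 0.5·1 = 7.5; r = 7.5 − 7.5 = 0
h=2: Ŝ = 7 + 0.5·2 = 8; r = 8.5 − 8 = 0.5
h=5: Ŝ = 7 + 0.5·5 = 9.5; r = 8 − 9.5 = -1.5
h=6: Ŝ = 7 + 0.5·6 = 10; r = 10.5 − 10 = 0.5
h=9: Ŝ = 7 + 0.5·9 = 11.5; r = 13 − 11.5 = 1.5
h=10: Ŝ = 7 + 0.5·10 = 12; r = 11 − 12 = -1
h=12: Ŝ = 7 + 0.5·12 = 13; r = 13 − 13 = 0
SSE = 0 + 0.25 + 2.25 + 0.25 + 2.25 + 1 + 0 = 6

SSE = 6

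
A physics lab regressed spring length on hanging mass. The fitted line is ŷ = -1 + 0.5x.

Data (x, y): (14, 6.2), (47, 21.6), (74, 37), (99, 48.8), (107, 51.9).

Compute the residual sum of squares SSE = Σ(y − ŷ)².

x=14: ŷ = -1 + 0.5·14 = 6; e = 6.2 − 6 = 0.2
x=47: ŷ = -1 + 0.5·47 = 22.5; e = 21.6 − 22.5 = -0.9
x=74: ŷ = -1 + 0.5·74 = 36; e = 37 − 36 = 1
x=99: ŷ = -1 + 0.5·99 = 48.5; e = 48.8 − 48.5 = 0.3
x=107: ŷ = -1 + 0.5·107 = 52.5; e = 51.9 − 52.5 = -0.6
SSE = 0.04 + 0.81 + 1 + 0.09 + 0.36 = 2.3

SSE = 2.3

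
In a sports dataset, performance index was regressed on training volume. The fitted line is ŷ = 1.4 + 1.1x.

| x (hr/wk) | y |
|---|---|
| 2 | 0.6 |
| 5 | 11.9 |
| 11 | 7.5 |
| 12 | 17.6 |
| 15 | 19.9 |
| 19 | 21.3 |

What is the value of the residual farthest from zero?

r = -6

x=2: ŷ = 1.4 + 1.1·2 = 3.6; r = 0.6 − 3.6 = -3
x=5: ŷ = 1.4 + 1.1·5 = 6.9; r = 11.9 − 6.9 = 5
x=11: ŷ = 1.4 + 1.1·11 = 13.5; r = 7.5 − 13.5 = -6
x=12: ŷ = 1.4 + 1.1·12 = 14.6; r = 17.6 − 14.6 = 3
x=15: ŷ = 1.4 + 1.1·15 = 17.9; r = 19.9 − 17.9 = 2
x=19: ŷ = 1.4 + 1.1·19 = 22.3; r = 21.3 − 22.3 = -1
Largest |r| is 6 at x = 11, residual -6.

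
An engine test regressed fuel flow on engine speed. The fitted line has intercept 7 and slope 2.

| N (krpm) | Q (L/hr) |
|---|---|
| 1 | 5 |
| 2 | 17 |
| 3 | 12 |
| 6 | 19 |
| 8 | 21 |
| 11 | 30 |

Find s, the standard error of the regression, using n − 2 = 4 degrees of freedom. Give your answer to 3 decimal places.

s = 3.808

N=1: Q̂ = 7 + 2·1 = 9; e = 5 − 9 = -4
N=2: Q̂ = 7 + 2·2 = 11; e = 17 − 11 = 6
N=3: Q̂ = 7 + 2·3 = 13; e = 12 − 13 = -1
N=6: Q̂ = 7 + 2·6 = 19; e = 19 − 19 = 0
N=8: Q̂ = 7 + 2·8 = 23; e = 21 − 23 = -2
N=11: Q̂ = 7 + 2·11 = 29; e = 30 − 29 = 1
SSE = 16 + 36 + 1 + 0 + 4 + 1 = 58
s = √(58/4) = √14.5 ≈ 3.808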